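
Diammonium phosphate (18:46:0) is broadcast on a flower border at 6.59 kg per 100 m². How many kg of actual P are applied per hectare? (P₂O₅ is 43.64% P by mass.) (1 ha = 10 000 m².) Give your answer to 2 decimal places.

132.29 kg P per hectare

P₂O₅ per 100 m² = 6.59 × 46% = 3.0314 kg.
Elemental P = 3.0314 × 0.4364 = 1.3229 kg per 100 m².
Convert to per hectare: 1.3229 × 100 = 132.2903 kg.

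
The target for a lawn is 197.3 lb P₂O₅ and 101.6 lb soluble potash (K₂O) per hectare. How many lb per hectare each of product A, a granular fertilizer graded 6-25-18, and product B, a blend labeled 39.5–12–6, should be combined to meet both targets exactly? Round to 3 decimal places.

53.636 lb product A, 1532.424 lb product B

With a, b = lb per hectare of product A and product B:
P₂O₅: 0.25·a + 0.12·b = 197.3
K₂O: 0.18·a + 0.06·b = 101.6
Solving simultaneously: a = 53.6364, b = 1532.4242.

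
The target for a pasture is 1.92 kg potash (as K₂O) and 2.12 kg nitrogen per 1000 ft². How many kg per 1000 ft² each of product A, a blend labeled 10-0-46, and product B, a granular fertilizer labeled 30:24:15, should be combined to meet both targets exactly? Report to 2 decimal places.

Per-1000 ft² balance (a = product A, b = product B):
K₂O: 0.46·a + 0.15·b = 1.92
N: 0.1·a + 0.3·b = 2.12
Solving simultaneously: a = 2.09756, b = 6.36748.

2.10 kg product A, 6.37 kg product B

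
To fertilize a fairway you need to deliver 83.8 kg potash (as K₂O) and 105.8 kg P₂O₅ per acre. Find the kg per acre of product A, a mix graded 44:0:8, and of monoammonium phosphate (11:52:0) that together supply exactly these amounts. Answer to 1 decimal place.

1047.5 kg product A, 203.5 kg monoammonium phosphate

With a, b = kg per acre of product A and monoammonium phosphate:
K₂O: 0.08·a + 0·b = 83.8
P₂O₅: 0·a + 0.52·b = 105.8
Solving simultaneously: a = 1047.5, b = 203.462.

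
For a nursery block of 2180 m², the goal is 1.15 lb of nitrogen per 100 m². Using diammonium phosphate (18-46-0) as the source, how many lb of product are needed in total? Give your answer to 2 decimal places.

Product per 100 m² = 1.15 / 18% = 6.38889 lb.
Total product = 6.38889 × 2180 / 100 = 139.278 lb.

139.28 lb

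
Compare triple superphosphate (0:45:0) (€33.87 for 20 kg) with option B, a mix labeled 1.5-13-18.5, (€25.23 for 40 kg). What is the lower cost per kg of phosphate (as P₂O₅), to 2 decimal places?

triple superphosphate: P₂O₅ per bag = 20 × 45% = 9 kg; cost = 33.87 / 9 = €3.7633/kg P₂O₅.
option B: P₂O₅ per bag = 40 × 13% = 5.2 kg; cost = 25.23 / 5.2 = €4.8519/kg P₂O₅.
triple superphosphate is cheaper.

€3.76 per kg P₂O₅ (triple superphosphate)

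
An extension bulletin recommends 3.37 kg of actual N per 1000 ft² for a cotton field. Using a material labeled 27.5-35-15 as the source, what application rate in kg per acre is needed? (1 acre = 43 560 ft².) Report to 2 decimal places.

533.81 kg of product per acre

Product per 1000 ft² = 3.37 / 27.5% = 12.2545 kg.
Convert to per acre: 12.2545 × 43.56 = 533.808 kg.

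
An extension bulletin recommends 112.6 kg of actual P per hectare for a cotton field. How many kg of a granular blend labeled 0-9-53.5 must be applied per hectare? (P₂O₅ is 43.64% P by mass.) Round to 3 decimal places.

As P₂O₅: 112.6 / 0.4364 = 258.02 kg per hectare.
Product per hectare = 258.02 / 9% = 2866.8907 kg.

2866.891 kg of product per hectare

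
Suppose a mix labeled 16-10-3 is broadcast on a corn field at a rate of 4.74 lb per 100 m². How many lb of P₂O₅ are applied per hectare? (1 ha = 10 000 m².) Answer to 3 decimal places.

P₂O₅ per 100 m² = 4.74 × 10% = 0.474 lb.
Convert to per hectare: 0.474 × 100 = 47.4 lb.

47.400 lb P₂O₅ per hectare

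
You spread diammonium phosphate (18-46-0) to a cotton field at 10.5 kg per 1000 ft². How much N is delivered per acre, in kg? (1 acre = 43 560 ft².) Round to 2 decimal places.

nitrogen per 1000 ft² = 10.5 × 18% = 1.89 kg.
Convert to per acre: 1.89 × 43.56 = 82.3284 kg.

82.33 kg N per acre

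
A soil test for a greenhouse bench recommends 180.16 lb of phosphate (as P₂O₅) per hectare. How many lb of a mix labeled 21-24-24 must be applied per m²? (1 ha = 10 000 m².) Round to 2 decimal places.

0.08 lb of product per sq m

Product per hectare = 180.16 / 24% = 750.667 lb.
Convert to per m²: 750.667 × 0.0001 = 0.0750667 lb.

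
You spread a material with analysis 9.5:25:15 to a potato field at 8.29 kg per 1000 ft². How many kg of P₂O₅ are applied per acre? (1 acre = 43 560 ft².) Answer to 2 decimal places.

90.28 kg P₂O₅ per acre

P₂O₅ per 1000 ft² = 8.29 × 25% = 2.0725 kg.
Convert to per acre: 2.0725 × 43.56 = 90.2781 kg.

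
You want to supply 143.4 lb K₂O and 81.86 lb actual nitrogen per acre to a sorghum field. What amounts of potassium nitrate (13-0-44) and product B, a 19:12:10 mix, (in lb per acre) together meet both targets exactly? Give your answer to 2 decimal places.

269.97 lb potassium nitrate, 246.12 lb product B

With a, b = lb per acre of potassium nitrate and product B:
K₂O: 0.44·a + 0.1·b = 143.4
N: 0.13·a + 0.19·b = 81.86
Solving simultaneously: a = 269.972, b = 246.1246.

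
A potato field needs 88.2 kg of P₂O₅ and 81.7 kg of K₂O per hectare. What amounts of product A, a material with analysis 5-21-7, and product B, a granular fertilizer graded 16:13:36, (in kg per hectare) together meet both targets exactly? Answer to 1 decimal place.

317.8 kg product A, 165.2 kg product B

Per-hectare balance (a = product A, b = product B):
P₂O₅: 0.21·a + 0.13·b = 88.2
K₂O: 0.07·a + 0.36·b = 81.7
Eliminate b: (row1) − 0.13/0.36·(row2) → 0.184722·a = 58.6972, so a = 317.759.
Then b = (81.7 − 0.07·317.759) / 0.36 = 165.158.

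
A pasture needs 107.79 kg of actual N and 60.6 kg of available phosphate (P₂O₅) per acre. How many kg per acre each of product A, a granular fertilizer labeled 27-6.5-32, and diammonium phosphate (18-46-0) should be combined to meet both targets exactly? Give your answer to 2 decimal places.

343.78 kg product A, 83.16 kg diammonium phosphate

Let a = kg of product A, b = kg of diammonium phosphate (per acre).
N: 0.27·a + 0.18·b = 107.79
P₂O₅: 0.065·a + 0.46·b = 60.6
Eliminate a: (row1) − 0.27/0.065·(row2) → -1.73077·b = -143.933, so b = 83.1613.
Back-substitute: a = (107.79 − 0.18·83.1613) / 0.27 = 343.781.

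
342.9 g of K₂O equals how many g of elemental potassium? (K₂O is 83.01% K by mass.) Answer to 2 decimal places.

K = 342.9 × 0.8301 = 284.641 g.

284.64 g K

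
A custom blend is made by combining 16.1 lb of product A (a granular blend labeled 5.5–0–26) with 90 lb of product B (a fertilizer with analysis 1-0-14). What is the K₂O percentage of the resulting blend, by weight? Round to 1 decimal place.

Total mass = 16.1 + 90 = 106.1 lb.
K₂O mass = 26%×16.1 + 14%×90 = 16.786 lb.
% K₂O = 16.786 / 106.1 = 15.8209%.

15.8% K₂O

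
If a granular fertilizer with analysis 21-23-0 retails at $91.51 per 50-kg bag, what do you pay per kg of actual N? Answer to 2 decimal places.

N in bag = 50 × 21% = 10.5 kg.
Cost per kg N = $91.51 / 10.5 = $8.7152.

$8.72 per kg N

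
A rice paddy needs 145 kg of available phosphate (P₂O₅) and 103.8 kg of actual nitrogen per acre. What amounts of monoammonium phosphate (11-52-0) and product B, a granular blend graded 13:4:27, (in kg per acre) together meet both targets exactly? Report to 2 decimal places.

With a, b = kg per acre of monoammonium phosphate and product B:
P₂O₅: 0.52·a + 0.04·b = 145
N: 0.11·a + 0.13·b = 103.8
Solving simultaneously: a = 232.563, b = 601.677.

232.56 kg monoammonium phosphate, 601.68 kg product B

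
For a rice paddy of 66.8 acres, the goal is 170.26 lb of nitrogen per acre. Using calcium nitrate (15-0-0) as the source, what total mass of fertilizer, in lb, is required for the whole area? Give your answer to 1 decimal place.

Product per acre = 170.26 / 15% = 1135.07 lb.
Total product = 1135.07 × 66.8 = 75822.45 lb.

75822.5 lb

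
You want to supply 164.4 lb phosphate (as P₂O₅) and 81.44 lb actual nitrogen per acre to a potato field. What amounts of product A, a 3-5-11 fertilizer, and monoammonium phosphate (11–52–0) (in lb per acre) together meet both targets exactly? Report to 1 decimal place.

With a, b = lb per acre of product A and monoammonium phosphate:
P₂O₅: 0.05·a + 0.52·b = 164.4
N: 0.03·a + 0.11·b = 81.44
From row1: a = (164.4 − 0.52·b) / 0.05.
Into row2: 0.03·(164.4 − 0.52·b)/0.05 + 0.11·b = 81.44 → b = 85.1485, a = 2402.46.

2402.5 lb product A, 85.1 lb monoammonium phosphate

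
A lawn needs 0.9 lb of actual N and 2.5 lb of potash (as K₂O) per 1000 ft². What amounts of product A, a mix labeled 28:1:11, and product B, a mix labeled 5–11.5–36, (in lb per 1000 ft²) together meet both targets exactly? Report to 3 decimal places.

2.088 lb product A, 6.306 lb product B

Let a = lb of product A, b = lb of product B (per 1000 ft²).
N: 0.28·a + 0.05·b = 0.9
K₂O: 0.11·a + 0.36·b = 2.5
Solving simultaneously: a = 2.08814, b = 6.3064.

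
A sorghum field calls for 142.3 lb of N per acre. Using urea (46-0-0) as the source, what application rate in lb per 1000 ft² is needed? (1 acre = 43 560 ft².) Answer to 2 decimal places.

7.10 lb of product per thousand sq ft

Product per acre = 142.3 / 46% = 309.348 lb.
Convert to per 1000 ft²: 309.348 × 0.0229568 = 7.10165 lb.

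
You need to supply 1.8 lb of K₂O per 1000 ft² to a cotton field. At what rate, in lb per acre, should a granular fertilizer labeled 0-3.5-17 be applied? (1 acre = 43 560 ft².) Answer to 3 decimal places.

461.224 lb of product per acre

Product per 1000 ft² = 1.8 / 17% = 10.5882 lb.
Convert to per acre: 10.5882 × 43.56 = 461.2235 lb.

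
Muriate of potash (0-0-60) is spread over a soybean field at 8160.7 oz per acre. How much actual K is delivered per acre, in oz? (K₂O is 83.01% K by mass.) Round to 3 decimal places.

K₂O per acre = 8160.7 × 60% = 4896.42 oz.
Elemental K = 4896.42 × 0.8301 = 4064.5182 oz per acre.

4064.518 oz K per acre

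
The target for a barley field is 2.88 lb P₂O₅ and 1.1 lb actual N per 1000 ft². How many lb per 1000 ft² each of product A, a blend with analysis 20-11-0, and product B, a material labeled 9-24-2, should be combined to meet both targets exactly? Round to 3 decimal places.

0.126 lb product A, 11.942 lb product B

With a, b = lb per 1000 ft² of product A and product B:
P₂O₅: 0.11·a + 0.24·b = 2.88
N: 0.2·a + 0.09·b = 1.1
Solving simultaneously: a = 0.125984, b = 11.9423.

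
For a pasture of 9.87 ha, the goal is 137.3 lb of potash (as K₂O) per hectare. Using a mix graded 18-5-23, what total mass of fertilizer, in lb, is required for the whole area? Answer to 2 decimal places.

Product per hectare = 137.3 / 23% = 596.957 lb.
Total product = 596.957 × 9.87 = 5891.961 lb.

5891.96 lb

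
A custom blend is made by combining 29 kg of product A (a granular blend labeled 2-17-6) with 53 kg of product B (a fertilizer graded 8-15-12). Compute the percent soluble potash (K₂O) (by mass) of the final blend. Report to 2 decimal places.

9.88% K₂O

Total mass = 29 + 53 = 82 kg.
K₂O mass = 6%×29 + 12%×53 = 8.1 kg.
% K₂O = 8.1 / 82 = 9.87805%.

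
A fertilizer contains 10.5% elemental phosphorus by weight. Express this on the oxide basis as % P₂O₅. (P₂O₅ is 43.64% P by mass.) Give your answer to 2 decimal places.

%P₂O₅ = 10.5 / 0.4364 = 24.0605%.

24.06% P₂O₅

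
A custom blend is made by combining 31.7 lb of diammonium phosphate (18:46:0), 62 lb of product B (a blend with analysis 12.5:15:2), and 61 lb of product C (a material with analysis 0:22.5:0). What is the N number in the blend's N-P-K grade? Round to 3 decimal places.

8.698% N

Total mass = 31.7 + 62 + 61 = 154.7 lb.
N mass = 18%×31.7 + 12.5%×62 + 0%×61 = 13.456 lb.
% N = 13.456 / 154.7 = 8.69813%.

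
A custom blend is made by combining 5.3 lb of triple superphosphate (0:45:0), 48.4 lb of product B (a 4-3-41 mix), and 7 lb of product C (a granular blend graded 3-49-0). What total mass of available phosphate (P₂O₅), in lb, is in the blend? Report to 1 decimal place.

7.3 lb P₂O₅

P₂O₅ mass = 45%×5.3 + 3%×48.4 + 49%×7 = 7.267 lb.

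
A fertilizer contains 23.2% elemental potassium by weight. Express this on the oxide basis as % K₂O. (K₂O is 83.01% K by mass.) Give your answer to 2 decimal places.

%K₂O = 23.2 / 0.8301 = 27.9484%.

27.95% K₂O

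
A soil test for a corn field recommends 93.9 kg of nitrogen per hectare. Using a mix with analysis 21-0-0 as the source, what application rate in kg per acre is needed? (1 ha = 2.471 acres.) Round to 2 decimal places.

Product per hectare = 93.9 / 21% = 447.143 kg.
Convert to per acre: 447.143 × 0.404694 = 180.956 kg.

180.96 kg of product per acre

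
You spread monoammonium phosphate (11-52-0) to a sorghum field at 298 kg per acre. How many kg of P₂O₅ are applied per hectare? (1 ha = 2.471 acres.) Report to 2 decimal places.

382.91 kg P₂O₅ per hectare

P₂O₅ per acre = 298 × 52% = 154.96 kg.
Convert to per hectare: 154.96 × 2.471 = 382.906 kg.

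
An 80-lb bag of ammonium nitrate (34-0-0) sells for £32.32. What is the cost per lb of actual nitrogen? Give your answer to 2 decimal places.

£1.19 per lb N

N in bag = 80 × 34% = 27.2 lb.
Cost per lb N = £32.32 / 27.2 = £1.1882.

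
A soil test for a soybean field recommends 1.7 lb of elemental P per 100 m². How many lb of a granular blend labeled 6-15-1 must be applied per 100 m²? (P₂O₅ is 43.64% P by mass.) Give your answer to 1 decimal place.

26.0 lb of product per hundred sq m

As P₂O₅: 1.7 / 0.4364 = 3.89551 lb per 100 m².
Product per 100 m² = 3.89551 / 15% = 25.9701 lb.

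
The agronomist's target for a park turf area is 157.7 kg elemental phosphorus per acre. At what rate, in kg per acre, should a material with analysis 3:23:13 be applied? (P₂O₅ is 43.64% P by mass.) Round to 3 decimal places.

1571.155 kg of product per acre

As P₂O₅: 157.7 / 0.4364 = 361.366 kg per acre.
Product per acre = 361.366 / 23% = 1571.1553 kg.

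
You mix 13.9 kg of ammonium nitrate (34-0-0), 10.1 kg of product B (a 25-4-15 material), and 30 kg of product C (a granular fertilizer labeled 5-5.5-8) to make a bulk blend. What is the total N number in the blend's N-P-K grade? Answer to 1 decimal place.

Total mass = 13.9 + 10.1 + 30 = 54 kg.
N mass = 34%×13.9 + 25%×10.1 + 5%×30 = 8.751 kg.
% N = 8.751 / 54 = 16.2056%.

16.2% N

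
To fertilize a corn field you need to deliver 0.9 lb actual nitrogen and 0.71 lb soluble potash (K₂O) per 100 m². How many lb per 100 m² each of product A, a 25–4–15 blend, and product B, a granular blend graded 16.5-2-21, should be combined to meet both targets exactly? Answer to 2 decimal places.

2.59 lb product A, 1.53 lb product B

Let a = lb of product A, b = lb of product B (per 100 m²).
N: 0.25·a + 0.165·b = 0.9
K₂O: 0.15·a + 0.21·b = 0.71
Eliminate a: (row1) − 0.25/0.15·(row2) → -0.185·b = -0.283333, so b = 1.53153.
Back-substitute: a = (0.9 − 0.165·1.53153) / 0.25 = 2.58919.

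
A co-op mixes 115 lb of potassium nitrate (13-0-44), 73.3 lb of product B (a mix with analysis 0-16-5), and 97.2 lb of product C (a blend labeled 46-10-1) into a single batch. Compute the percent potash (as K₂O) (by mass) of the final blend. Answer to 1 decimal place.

19.3% K₂O

Total mass = 115 + 73.3 + 97.2 = 285.5 lb.
K₂O mass = 44%×115 + 5%×73.3 + 1%×97.2 = 55.237 lb.
% K₂O = 55.237 / 285.5 = 19.3475%.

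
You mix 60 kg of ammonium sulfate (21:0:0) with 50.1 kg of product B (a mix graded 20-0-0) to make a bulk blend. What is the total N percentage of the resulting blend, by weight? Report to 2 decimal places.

Total mass = 60 + 50.1 = 110.1 kg.
N mass = 21%×60 + 20%×50.1 = 22.62 kg.
% N = 22.62 / 110.1 = 20.54496%.

20.54% N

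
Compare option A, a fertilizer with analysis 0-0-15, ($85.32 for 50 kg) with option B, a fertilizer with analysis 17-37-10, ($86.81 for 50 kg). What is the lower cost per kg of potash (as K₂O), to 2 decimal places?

option A: K₂O per bag = 50 × 15% = 7.5 kg; cost = 85.32 / 7.5 = $11.3760/kg K₂O.
option B: K₂O per bag = 50 × 10% = 5 kg; cost = 86.81 / 5 = $17.3620/kg K₂O.
option A is cheaper.

$11.38 per kg K₂O (option A)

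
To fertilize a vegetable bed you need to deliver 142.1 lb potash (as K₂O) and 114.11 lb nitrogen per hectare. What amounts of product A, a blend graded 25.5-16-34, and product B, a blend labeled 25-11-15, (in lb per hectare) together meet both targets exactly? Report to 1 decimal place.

393.8 lb product A, 54.8 lb product B

Per-hectare balance (a = product A, b = product B):
K₂O: 0.34·a + 0.15·b = 142.1
N: 0.255·a + 0.25·b = 114.11
From row1: a = (142.1 − 0.15·b) / 0.34.
Into row2: 0.255·(142.1 − 0.15·b)/0.34 + 0.25·b = 114.11 → b = 54.8, a = 393.765.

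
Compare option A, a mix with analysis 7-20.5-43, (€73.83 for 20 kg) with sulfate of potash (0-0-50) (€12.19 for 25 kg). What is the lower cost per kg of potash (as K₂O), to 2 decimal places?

€0.98 per kg K₂O (sulfate of potash)

option A: K₂O per bag = 20 × 43% = 8.6 kg; cost = 73.83 / 8.6 = €8.5849/kg K₂O.
sulfate of potash: K₂O per bag = 25 × 50% = 12.5 kg; cost = 12.19 / 12.5 = €0.9752/kg K₂O.
sulfate of potash is cheaper.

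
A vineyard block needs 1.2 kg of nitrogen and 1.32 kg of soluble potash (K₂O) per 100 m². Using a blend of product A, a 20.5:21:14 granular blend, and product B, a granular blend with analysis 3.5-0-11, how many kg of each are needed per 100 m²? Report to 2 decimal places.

Let a = kg of product A, b = kg of product B (per 100 m²).
N: 0.205·a + 0.035·b = 1.2
K₂O: 0.14·a + 0.11·b = 1.32
Eliminate b: (row1) − 0.035/0.11·(row2) → 0.160455·a = 0.78, so a = 4.86119.
Then b = (1.32 − 0.14·4.86119) / 0.11 = 5.81303.

4.86 kg product A, 5.81 kg product B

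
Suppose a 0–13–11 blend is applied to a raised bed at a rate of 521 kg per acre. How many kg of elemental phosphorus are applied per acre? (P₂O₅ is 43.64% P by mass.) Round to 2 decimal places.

29.56 kg P per acre

P₂O₅ per acre = 521 × 13% = 67.73 kg.
Elemental P = 67.73 × 0.4364 = 29.5574 kg per acre.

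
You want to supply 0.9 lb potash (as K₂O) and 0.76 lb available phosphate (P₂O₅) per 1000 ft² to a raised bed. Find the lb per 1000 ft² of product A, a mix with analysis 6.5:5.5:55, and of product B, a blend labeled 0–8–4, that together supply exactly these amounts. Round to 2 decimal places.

1.00 lb product A, 8.82 lb product B

With a, b = lb per 1000 ft² of product A and product B:
K₂O: 0.55·a + 0.04·b = 0.9
P₂O₅: 0.055·a + 0.08·b = 0.76
Eliminate a: (row1) − 0.55/0.055·(row2) → -0.76·b = -6.7, so b = 8.81579.
Back-substitute: a = (0.9 − 0.04·8.81579) / 0.55 = 0.995215.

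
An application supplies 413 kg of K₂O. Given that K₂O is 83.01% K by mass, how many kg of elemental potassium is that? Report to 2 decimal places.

342.83 kg K

K = 413 × 0.8301 = 342.831 kg.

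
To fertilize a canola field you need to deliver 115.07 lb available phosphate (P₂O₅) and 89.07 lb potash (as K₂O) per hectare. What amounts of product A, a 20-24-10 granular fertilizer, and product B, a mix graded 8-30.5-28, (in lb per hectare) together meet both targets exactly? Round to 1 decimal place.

137.7 lb product A, 268.9 lb product B

With a, b = lb per hectare of product A and product B:
P₂O₅: 0.24·a + 0.305·b = 115.07
K₂O: 0.1·a + 0.28·b = 89.07
Solving simultaneously: a = 137.691, b = 268.932.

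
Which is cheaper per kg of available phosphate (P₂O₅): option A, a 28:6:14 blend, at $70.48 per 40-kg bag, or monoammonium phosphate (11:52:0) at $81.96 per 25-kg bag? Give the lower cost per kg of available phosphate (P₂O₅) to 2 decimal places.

$6.30 per kg P₂O₅ (monoammonium phosphate)

option A: P₂O₅ per bag = 40 × 6% = 2.4 kg; cost = 70.48 / 2.4 = $29.3667/kg P₂O₅.
monoammonium phosphate: P₂O₅ per bag = 25 × 52% = 13 kg; cost = 81.96 / 13 = $6.3046/kg P₂O₅.
monoammonium phosphate is cheaper.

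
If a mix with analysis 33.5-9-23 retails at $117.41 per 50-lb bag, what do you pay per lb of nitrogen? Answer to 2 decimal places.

N in bag = 50 × 33.5% = 16.75 lb.
Cost per lb N = $117.41 / 16.75 = $7.0096.

$7.01 per lb N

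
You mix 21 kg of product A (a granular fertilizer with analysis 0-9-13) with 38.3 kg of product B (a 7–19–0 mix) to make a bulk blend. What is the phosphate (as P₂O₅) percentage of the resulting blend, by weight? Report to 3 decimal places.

Total mass = 21 + 38.3 = 59.3 kg.
P₂O₅ mass = 9%×21 + 19%×38.3 = 9.167 kg.
% P₂O₅ = 9.167 / 59.3 = 15.4587%.

15.459% P₂O₅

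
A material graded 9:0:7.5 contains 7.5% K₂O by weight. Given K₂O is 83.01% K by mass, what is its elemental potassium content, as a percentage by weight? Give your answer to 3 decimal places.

%K = 7.5 × 0.8301 = 6.22575%.

6.226% K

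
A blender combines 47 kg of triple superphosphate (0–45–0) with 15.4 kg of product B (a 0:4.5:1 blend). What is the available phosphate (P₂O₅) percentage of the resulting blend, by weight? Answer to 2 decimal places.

35.00% P₂O₅

Total mass = 47 + 15.4 = 62.4 kg.
P₂O₅ mass = 45%×47 + 4.5%×15.4 = 21.843 kg.
% P₂O₅ = 21.843 / 62.4 = 35.0048%.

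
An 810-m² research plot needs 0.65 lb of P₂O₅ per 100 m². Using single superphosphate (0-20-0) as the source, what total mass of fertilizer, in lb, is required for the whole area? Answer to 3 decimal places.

Product per 100 m² = 0.65 / 20% = 3.25 lb.
Total product = 3.25 × 810 / 100 = 26.325 lb.

26.325 lb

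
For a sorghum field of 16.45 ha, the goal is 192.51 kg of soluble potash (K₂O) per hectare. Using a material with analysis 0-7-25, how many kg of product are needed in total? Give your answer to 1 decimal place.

12667.2 kg

Product per hectare = 192.51 / 25% = 770.04 kg.
Total product = 770.04 × 16.45 = 12667.16 kg.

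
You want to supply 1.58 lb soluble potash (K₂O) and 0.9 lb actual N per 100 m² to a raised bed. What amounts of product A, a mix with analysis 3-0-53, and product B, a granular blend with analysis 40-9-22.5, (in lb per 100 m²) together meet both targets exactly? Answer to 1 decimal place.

2.1 lb product A, 2.1 lb product B

Let a = lb of product A, b = lb of product B (per 100 m²).
K₂O: 0.53·a + 0.225·b = 1.58
N: 0.03·a + 0.4·b = 0.9
Eliminate a: (row1) − 0.53/0.03·(row2) → -6.84167·b = -14.32, so b = 2.09306.
Back-substitute: a = (1.58 − 0.225·2.09306) / 0.53 = 2.09257.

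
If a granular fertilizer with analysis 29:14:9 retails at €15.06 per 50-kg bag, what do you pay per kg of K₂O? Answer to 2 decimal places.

K₂O in bag = 50 × 9% = 4.5 kg.
Cost per kg K₂O = €15.06 / 4.5 = €3.3467.

€3.35 per kg K₂O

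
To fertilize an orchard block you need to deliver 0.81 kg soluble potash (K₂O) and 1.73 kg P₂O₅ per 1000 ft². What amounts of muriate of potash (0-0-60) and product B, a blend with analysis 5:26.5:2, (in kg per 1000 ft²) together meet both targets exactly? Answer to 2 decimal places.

1.13 kg muriate of potash, 6.53 kg product B

Per-1000 ft² balance (a = muriate of potash, b = product B):
K₂O: 0.6·a + 0.02·b = 0.81
P₂O₅: 0·a + 0.265·b = 1.73
Solving simultaneously: a = 1.13239, b = 6.5283.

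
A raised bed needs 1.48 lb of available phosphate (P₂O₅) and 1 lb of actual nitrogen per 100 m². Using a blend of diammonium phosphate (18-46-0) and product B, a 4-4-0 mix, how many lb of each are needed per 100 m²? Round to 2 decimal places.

Per-100 m² balance (a = diammonium phosphate, b = product B):
P₂O₅: 0.46·a + 0.04·b = 1.48
N: 0.18·a + 0.04·b = 1
Solving simultaneously: a = 1.71429, b = 17.2857.

1.71 lb diammonium phosphate, 17.29 lb product B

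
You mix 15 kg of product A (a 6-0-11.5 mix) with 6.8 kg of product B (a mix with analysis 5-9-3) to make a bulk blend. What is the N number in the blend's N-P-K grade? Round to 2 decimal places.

Total mass = 15 + 6.8 = 21.8 kg.
N mass = 6%×15 + 5%×6.8 = 1.24 kg.
% N = 1.24 / 21.8 = 5.68807%.

5.69% N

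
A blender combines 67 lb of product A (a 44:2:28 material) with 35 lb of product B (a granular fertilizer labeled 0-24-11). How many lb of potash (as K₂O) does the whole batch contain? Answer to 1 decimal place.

K₂O mass = 28%×67 + 11%×35 = 22.61 lb.

22.6 lb K₂O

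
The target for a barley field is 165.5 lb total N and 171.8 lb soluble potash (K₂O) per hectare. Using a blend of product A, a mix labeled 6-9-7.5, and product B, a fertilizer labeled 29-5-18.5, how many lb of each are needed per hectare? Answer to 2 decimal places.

Per-hectare balance (a = product A, b = product B):
N: 0.06·a + 0.29·b = 165.5
K₂O: 0.075·a + 0.185·b = 171.8
Eliminate a: (row1) − 0.06/0.075·(row2) → 0.142·b = 28.06, so b = 197.606.
Back-substitute: a = (165.5 − 0.29·197.606) / 0.06 = 1803.239.

1803.24 lb product A, 197.61 lb product B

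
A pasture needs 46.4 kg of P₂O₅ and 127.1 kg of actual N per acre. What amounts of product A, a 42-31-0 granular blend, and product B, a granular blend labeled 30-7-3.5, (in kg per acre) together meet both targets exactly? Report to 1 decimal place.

With a, b = kg per acre of product A and product B:
P₂O₅: 0.31·a + 0.07·b = 46.4
N: 0.42·a + 0.3·b = 127.1
Eliminate b: (row1) − 0.07/0.3·(row2) → 0.212·a = 16.7433, so a = 78.978.
Then b = (127.1 − 0.42·78.978) / 0.3 = 313.097.

79.0 kg product A, 313.1 kg product B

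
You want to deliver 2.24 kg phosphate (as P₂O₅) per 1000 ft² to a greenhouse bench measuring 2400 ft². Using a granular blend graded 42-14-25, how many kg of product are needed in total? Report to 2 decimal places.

38.40 kg

Product per 1000 ft² = 2.24 / 14% = 16 kg.
Total product = 16 × 2400 / 1000 = 38.4 kg.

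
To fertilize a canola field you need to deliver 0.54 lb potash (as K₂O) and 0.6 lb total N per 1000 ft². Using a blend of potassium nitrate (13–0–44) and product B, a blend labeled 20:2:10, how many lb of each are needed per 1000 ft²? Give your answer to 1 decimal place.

Per-1000 ft² balance (a = potassium nitrate, b = product B):
K₂O: 0.44·a + 0.1·b = 0.54
N: 0.13·a + 0.2·b = 0.6
From row1: a = (0.54 − 0.1·b) / 0.44.
Into row2: 0.13·(0.54 − 0.1·b)/0.44 + 0.2·b = 0.6 → b = 2.584, a = 0.64.

0.6 lb potassium nitrate, 2.6 lb product B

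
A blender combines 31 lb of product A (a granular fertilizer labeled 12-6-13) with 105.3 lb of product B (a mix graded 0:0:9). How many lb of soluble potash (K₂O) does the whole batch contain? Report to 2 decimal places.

K₂O mass = 13%×31 + 9%×105.3 = 13.507 lb.

13.51 lb K₂O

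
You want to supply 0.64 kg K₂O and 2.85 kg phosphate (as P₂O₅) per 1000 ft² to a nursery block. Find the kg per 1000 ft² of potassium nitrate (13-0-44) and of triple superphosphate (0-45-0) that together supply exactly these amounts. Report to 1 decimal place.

With a, b = kg per 1000 ft² of potassium nitrate and triple superphosphate:
K₂O: 0.44·a + 0·b = 0.64
P₂O₅: 0·a + 0.45·b = 2.85
Solving simultaneously: a = 1.45455, b = 6.33333.

1.5 kg potassium nitrate, 6.3 kg triple superphosphate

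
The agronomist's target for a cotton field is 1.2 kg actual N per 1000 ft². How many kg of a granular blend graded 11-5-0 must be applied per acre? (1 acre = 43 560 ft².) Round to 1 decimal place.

Product per 1000 ft² = 1.2 / 11% = 10.9091 kg.
Convert to per acre: 10.9091 × 43.56 = 475.2 kg.

475.2 kg of product per acre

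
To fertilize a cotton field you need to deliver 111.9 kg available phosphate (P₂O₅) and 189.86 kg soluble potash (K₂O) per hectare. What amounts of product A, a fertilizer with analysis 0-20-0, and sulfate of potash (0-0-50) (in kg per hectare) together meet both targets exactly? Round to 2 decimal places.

Let a = kg of product A, b = kg of sulfate of potash (per hectare).
P₂O₅: 0.2·a + 0·b = 111.9
K₂O: 0·a + 0.5·b = 189.86
Solving simultaneously: a = 559.5, b = 379.72.

559.50 kg product A, 379.72 kg sulfate of potash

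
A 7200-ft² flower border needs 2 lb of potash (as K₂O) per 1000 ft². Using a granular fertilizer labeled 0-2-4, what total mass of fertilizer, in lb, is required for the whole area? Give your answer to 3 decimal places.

Product per 1000 ft² = 2 / 4% = 50 lb.
Total product = 50 × 7200 / 1000 = 360 lb.

360.000 lb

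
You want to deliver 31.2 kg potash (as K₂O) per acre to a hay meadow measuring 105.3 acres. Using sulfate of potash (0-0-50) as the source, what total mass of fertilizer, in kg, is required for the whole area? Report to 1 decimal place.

6570.7 kg

Product per acre = 31.2 / 50% = 62.4 kg.
Total product = 62.4 × 105.3 = 6570.72 kg.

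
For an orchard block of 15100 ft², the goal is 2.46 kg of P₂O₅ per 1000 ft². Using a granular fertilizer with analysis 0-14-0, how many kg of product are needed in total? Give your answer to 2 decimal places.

265.33 kg

Product per 1000 ft² = 2.46 / 14% = 17.5714 kg.
Total product = 17.5714 × 15100 / 1000 = 265.329 kg.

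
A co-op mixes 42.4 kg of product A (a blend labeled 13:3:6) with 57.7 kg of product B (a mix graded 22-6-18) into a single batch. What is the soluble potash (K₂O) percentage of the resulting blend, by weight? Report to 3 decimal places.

12.917% K₂O

Total mass = 42.4 + 57.7 = 100.1 kg.
K₂O mass = 6%×42.4 + 18%×57.7 = 12.93 kg.
% K₂O = 12.93 / 100.1 = 12.9171%.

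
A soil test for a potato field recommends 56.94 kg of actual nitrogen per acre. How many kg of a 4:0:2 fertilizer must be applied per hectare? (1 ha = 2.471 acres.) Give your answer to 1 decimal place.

3517.5 kg of product per hectare

Product per acre = 56.94 / 4% = 1423.5 kg.
Convert to per hectare: 1423.5 × 2.471 = 3517.47 kg.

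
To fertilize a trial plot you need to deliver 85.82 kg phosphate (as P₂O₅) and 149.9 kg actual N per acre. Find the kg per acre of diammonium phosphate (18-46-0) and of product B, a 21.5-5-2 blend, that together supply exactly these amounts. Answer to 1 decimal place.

121.9 kg diammonium phosphate, 595.2 kg product B

With a, b = kg per acre of diammonium phosphate and product B:
P₂O₅: 0.46·a + 0.05·b = 85.82
N: 0.18·a + 0.215·b = 149.9
Solving simultaneously: a = 121.872, b = 595.177.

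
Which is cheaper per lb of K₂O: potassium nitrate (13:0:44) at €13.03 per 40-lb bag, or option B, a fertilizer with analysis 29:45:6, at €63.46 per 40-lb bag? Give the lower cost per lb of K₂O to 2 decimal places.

€0.74 per lb K₂O (potassium nitrate)

potassium nitrate: K₂O per bag = 40 × 44% = 17.6 lb; cost = 13.03 / 17.6 = €0.7403/lb K₂O.
option B: K₂O per bag = 40 × 6% = 2.4 lb; cost = 63.46 / 2.4 = €26.4417/lb K₂O.
potassium nitrate is cheaper.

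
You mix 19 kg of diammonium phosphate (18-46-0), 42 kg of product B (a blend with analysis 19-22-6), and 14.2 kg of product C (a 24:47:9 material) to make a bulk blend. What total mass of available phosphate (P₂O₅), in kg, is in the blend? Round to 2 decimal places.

P₂O₅ mass = 46%×19 + 22%×42 + 47%×14.2 = 24.654 kg.

24.65 kg P₂O₅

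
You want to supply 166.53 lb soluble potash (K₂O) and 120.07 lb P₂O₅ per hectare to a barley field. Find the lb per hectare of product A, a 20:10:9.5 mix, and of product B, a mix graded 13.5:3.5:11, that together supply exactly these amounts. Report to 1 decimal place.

961.5 lb product A, 683.6 lb product B

Per-hectare balance (a = product A, b = product B):
K₂O: 0.095·a + 0.11·b = 166.53
P₂O₅: 0.1·a + 0.035·b = 120.07
Eliminate b: (row1) − 0.11/0.035·(row2) → -0.219286·a = -210.833, so a = 961.453.
Then b = (120.07 − 0.1·961.453) / 0.035 = 683.564.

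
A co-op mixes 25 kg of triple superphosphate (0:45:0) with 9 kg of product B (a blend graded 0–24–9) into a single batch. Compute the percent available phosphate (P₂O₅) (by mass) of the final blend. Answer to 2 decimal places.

Total mass = 25 + 9 = 34 kg.
P₂O₅ mass = 45%×25 + 24%×9 = 13.41 kg.
% P₂O₅ = 13.41 / 34 = 39.4412%.

39.44% P₂O₅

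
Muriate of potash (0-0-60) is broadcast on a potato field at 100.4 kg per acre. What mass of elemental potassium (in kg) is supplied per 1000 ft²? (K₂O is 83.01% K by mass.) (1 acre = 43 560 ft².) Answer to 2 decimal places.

K₂O per acre = 100.4 × 60% = 60.24 kg.
Elemental K = 60.24 × 0.8301 = 50.0052 kg per acre.
Convert to per 1000 ft²: 50.0052 × 0.0229568 = 1.14796 kg.

1.15 kg K per thousand sq ft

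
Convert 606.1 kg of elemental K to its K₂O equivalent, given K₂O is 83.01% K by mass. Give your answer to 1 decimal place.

730.2 kg K₂O

K₂O = 606.1 / 0.8301 = 730.153 kg.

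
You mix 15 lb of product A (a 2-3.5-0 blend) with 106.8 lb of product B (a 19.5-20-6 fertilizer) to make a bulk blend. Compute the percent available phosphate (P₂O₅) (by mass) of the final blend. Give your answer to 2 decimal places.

Total mass = 15 + 106.8 = 121.8 lb.
P₂O₅ mass = 3.5%×15 + 20%×106.8 = 21.885 lb.
% P₂O₅ = 21.885 / 121.8 = 17.968%.

17.97% P₂O₅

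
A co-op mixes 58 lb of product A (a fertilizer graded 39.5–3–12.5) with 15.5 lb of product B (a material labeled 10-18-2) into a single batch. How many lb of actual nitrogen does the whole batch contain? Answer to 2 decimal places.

24.46 lb N

N mass = 39.5%×58 + 10%×15.5 = 24.46 lb.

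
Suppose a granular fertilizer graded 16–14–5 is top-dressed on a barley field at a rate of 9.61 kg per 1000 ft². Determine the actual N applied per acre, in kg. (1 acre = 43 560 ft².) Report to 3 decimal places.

66.978 kg N per acre

nitrogen per 1000 ft² = 9.61 × 16% = 1.5376 kg.
Convert to per acre: 1.5376 × 43.56 = 66.9779 kg.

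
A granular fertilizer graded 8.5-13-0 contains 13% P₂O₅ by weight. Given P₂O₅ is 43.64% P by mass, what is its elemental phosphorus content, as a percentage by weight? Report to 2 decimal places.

5.67% P

%P = 13 × 0.4364 = 5.6732%.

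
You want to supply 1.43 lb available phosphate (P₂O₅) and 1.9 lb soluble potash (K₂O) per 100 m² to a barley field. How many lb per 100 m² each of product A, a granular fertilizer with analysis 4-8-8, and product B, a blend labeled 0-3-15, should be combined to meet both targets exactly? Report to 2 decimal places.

16.41 lb product A, 3.92 lb product B

With a, b = lb per 100 m² of product A and product B:
P₂O₅: 0.08·a + 0.03·b = 1.43
K₂O: 0.08·a + 0.15·b = 1.9
Eliminate a: (row1) − 0.08/0.08·(row2) → -0.12·b = -0.47, so b = 3.91667.
Back-substitute: a = (1.43 − 0.03·3.91667) / 0.08 = 16.4062.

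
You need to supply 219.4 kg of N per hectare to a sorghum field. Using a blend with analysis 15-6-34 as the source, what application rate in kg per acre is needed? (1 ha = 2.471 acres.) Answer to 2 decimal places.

Product per hectare = 219.4 / 15% = 1462.67 kg.
Convert to per acre: 1462.67 × 0.404694 = 591.933 kg.

591.93 kg of product per acre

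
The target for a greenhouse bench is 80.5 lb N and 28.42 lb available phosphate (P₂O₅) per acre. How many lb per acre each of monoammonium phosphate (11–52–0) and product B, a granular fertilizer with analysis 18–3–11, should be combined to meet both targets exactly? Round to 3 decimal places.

Let a = lb of monoammonium phosphate, b = lb of product B (per acre).
N: 0.11·a + 0.18·b = 80.5
P₂O₅: 0.52·a + 0.03·b = 28.42
From row1: a = (80.5 − 0.18·b) / 0.11.
Into row2: 0.52·(80.5 − 0.18·b)/0.11 + 0.03·b = 28.42 → b = 428.9457, a = 29.90698.

29.907 lb monoammonium phosphate, 428.946 lb product B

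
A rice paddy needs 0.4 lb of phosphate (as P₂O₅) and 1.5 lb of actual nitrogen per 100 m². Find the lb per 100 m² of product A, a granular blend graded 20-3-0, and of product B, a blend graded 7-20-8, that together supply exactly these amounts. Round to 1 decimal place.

7.2 lb product A, 0.9 lb product B

Per-100 m² balance (a = product A, b = product B):
P₂O₅: 0.03·a + 0.2·b = 0.4
N: 0.2·a + 0.07·b = 1.5
Eliminate a: (row1) − 0.03/0.2·(row2) → 0.1895·b = 0.175, so b = 0.923483.
Back-substitute: a = (0.4 − 0.2·0.923483) / 0.03 = 7.17678.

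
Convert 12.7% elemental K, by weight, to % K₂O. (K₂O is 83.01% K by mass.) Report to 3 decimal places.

%K₂O = 12.7 / 0.8301 = 15.2994%.

15.299% K₂O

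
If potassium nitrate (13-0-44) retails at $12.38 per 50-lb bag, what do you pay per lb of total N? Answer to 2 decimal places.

$1.90 per lb N

N in bag = 50 × 13% = 6.5 lb.
Cost per lb N = $12.38 / 6.5 = $1.9046.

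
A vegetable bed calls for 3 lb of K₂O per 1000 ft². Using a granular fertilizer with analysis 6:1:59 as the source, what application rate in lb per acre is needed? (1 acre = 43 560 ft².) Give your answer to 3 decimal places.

Product per 1000 ft² = 3 / 59% = 5.08475 lb.
Convert to per acre: 5.08475 × 43.56 = 221.4915 lb.

221.492 lb of product per acre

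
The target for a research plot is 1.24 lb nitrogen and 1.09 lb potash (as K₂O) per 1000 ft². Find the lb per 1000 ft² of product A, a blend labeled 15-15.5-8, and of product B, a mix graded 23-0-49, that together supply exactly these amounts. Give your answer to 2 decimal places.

Let a = lb of product A, b = lb of product B (per 1000 ft²).
N: 0.15·a + 0.23·b = 1.24
K₂O: 0.08·a + 0.49·b = 1.09
From row1: a = (1.24 − 0.23·b) / 0.15.
Into row2: 0.08·(1.24 − 0.23·b)/0.15 + 0.49·b = 1.09 → b = 1.16697, a = 6.47731.

6.48 lb product A, 1.17 lb product B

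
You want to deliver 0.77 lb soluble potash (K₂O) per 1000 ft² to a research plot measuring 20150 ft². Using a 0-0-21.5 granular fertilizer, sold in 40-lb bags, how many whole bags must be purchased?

2 bags

Product per 1000 ft² = 0.77 / 21.5% = 3.5814 lb.
Total product = 3.5814 × 20150 / 1000 = 72.1651 lb.
Bags = ⌈72.1651 / 40⌉ = 2.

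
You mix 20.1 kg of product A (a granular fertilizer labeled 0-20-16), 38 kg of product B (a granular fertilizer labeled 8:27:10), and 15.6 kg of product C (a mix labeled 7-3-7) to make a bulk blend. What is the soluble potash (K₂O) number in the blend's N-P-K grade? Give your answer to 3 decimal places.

11.001% K₂O

Total mass = 20.1 + 38 + 15.6 = 73.7 kg.
K₂O mass = 16%×20.1 + 10%×38 + 7%×15.6 = 8.108 kg.
% K₂O = 8.108 / 73.7 = 11.0014%.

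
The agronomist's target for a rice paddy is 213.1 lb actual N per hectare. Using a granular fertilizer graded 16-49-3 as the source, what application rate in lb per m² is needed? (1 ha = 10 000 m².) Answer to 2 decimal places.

Product per hectare = 213.1 / 16% = 1331.88 lb.
Convert to per m²: 1331.88 × 0.0001 = 0.133188 lb.

0.13 lb of product per sq m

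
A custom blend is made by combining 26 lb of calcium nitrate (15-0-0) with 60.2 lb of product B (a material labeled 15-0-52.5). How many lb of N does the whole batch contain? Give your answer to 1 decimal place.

N mass = 15%×26 + 15%×60.2 = 12.93 lb.

12.9 lb N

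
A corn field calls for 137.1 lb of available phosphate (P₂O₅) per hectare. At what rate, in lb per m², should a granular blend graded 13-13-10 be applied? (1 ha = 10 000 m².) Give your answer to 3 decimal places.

0.105 lb of product per sq m

Product per hectare = 137.1 / 13% = 1054.62 lb.
Convert to per m²: 1054.62 × 0.0001 = 0.105462 lb.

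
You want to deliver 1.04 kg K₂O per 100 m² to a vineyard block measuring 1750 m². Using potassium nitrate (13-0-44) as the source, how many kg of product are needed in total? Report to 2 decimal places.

Product per 100 m² = 1.04 / 44% = 2.36364 kg.
Total product = 2.36364 × 1750 / 100 = 41.3636 kg.

41.36 kg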